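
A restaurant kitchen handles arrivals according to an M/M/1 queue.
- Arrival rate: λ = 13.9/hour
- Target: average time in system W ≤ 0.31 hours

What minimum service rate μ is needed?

For M/M/1: W = 1/(μ-λ)
Need W ≤ 0.31, so 1/(μ-λ) ≤ 0.31
μ - λ ≥ 1/0.31 = 3.2258
μ ≥ 13.9 + 3.2258 = 17.1258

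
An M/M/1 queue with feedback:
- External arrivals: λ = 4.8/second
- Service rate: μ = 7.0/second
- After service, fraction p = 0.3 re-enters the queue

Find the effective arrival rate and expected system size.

Effective arrival rate: λ_eff = λ/(1-p) = 4.8/(1-0.3) = 4.8/0.70 = 6.8571429
ρ = λ_eff/μ = 6.8571429/7.0 = 0.97959184
L = ρ/(1-ρ) = 0.97959184/(1-0.97959184) = 48.0000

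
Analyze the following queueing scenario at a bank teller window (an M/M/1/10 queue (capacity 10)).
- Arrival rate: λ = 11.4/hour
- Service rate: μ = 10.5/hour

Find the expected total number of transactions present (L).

ρ = λ/μ = 11.4/10.5 = 1.085714
P₀ = (1-ρ)/(1-ρ^(K+1)) = (1-1.085714)/(1-1.085714^11) = -0.08571/-1.4710 = 0.05827
P_K = P₀×ρ^K = 0.05827 × 1.085714^10 = 0.05827 × 2.2759 = 0.1326
L = ρ[1 - (K+1)ρ^K + Kρ^(K+1)] / [(1-ρ)(1-ρ^(K+1))]
L = 1.085714 × (1 - 11×2.275906 + 10×2.470983) / ((1 - 1.085714) × (1 - 2.470983)) = 5.8113 transactions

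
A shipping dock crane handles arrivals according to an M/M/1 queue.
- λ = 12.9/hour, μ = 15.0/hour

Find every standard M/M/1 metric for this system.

Step 1: ρ = λ/μ = 12.9/15.0 = 0.8600
Step 2: L = λ/(μ-λ) = 12.9/2.10 = 6.1429
Step 3: Lq = λ²/(μ(μ-λ)) = 166.41/(15.0×2.10) = 5.2829
Step 4: W = 1/(μ-λ) = 1/2.10 = 0.47619
Step 5: Wq = λ/(μ(μ-λ)) = 12.9/(15.0×2.10) = 0.4095
Step 6: P(0) = 1-ρ = 0.1400
Verify: L = λW = 12.9×0.47619 = 6.1429 ✔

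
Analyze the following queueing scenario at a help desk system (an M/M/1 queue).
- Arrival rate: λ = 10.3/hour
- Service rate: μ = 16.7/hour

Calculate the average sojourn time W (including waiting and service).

First, compute utilization: ρ = λ/μ = 10.3/16.7 = 0.6168
For M/M/1: W = 1/(μ-λ)
W = 1/(16.7-10.3) = 1/6.40
W = 0.1563 hours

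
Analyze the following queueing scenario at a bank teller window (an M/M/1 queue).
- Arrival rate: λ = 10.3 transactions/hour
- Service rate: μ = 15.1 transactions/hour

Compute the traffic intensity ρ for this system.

Server utilization: ρ = λ/μ
ρ = 10.3/15.1 = 0.6821
The server is busy 68.21% of the time.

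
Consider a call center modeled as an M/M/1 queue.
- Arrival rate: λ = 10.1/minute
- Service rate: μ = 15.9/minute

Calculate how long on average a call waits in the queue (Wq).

First, compute utilization: ρ = λ/μ = 10.1/15.9 = 0.6352
For M/M/1: Wq = λ/(μ(μ-λ))
Wq = 10.1/(15.9 × (15.9-10.1))
Wq = 10.1/(15.9 × 5.80)
Wq = 0.1095 minutes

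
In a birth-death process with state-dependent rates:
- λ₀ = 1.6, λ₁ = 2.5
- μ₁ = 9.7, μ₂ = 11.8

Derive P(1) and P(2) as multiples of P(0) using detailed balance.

Balance equations:
State 0: λ₀P₀ = μ₁P₁ → P₁ = (λ₀/μ₁)P₀ = (1.6/9.7)P₀ = 0.1649P₀
State 1: P₂ = (λ₀λ₁)/(μ₁μ₂)P₀ = (1.6×2.5)/(9.7×11.8)P₀ = 0.03495P₀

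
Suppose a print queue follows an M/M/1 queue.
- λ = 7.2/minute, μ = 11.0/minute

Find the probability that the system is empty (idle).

ρ = λ/μ = 7.2/11.0 = 0.6545
P(0) = 1 - ρ = 1 - 0.6545 = 0.3455
The server is idle 34.55% of the time.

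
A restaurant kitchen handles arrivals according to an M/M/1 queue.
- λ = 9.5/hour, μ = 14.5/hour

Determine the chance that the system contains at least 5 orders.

ρ = λ/μ = 9.5/14.5 = 0.6552
P(N ≥ n) = ρⁿ
P(N ≥ 5) = 0.6552^5
P(N ≥ 5) = 0.1207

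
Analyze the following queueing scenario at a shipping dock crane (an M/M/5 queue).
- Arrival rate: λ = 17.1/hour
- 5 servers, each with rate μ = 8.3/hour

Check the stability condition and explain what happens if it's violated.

Stability requires ρ = λ/(cμ) < 1
ρ = 17.1/(5 × 8.3) = 17.1/41.50 = 0.4120
Since 0.4120 < 1, the system is STABLE.
The servers are busy 41.20% of the time.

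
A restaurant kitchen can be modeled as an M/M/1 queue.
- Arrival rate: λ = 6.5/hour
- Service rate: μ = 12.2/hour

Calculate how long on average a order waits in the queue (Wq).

First, compute utilization: ρ = λ/μ = 6.5/12.2 = 0.5328
For M/M/1: Wq = λ/(μ(μ-λ))
Wq = 6.5/(12.2 × (12.2-6.5))
Wq = 6.5/(12.2 × 5.70)
Wq = 0.09347 hours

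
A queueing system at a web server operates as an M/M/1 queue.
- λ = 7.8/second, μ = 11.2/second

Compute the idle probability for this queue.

ρ = λ/μ = 7.8/11.2 = 0.6964
P(0) = 1 - ρ = 1 - 0.6964 = 0.3036
The server is idle 30.36% of the time.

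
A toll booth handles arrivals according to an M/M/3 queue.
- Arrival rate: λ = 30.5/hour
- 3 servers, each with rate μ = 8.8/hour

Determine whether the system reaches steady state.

Stability requires ρ = λ/(cμ) < 1
ρ = 30.5/(3 × 8.8) = 30.5/26.40 = 1.1553
Since 1.1553 ≥ 1, the system is UNSTABLE.
Need c > λ/μ = 30.5/8.8 = 3.47.
Minimum servers needed: c = 4.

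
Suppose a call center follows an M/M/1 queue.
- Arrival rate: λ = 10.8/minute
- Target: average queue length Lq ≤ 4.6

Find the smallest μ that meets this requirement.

For M/M/1: Lq = λ²/(μ(μ-λ))
Need Lq ≤ 4.6, i.e. μ(μ-λ) ≥ λ²/4.6
μ² - 10.8μ - 116.64/4.6 ≥ 0  →  μ² - 10.8μ - 25.35652 ≥ 0
Quadratic formula (positive root): μ = [λ + √(λ² + 4×25.35652)]/2
Discriminant: 116.64 + 4×25.35652 = 218.0661, √218.0661 = 14.7671
μ ≥ (10.8 + 14.7671)/2 = 12.7835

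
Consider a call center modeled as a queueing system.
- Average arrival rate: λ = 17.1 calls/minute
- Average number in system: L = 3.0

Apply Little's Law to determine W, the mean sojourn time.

Little's Law: L = λW, so W = L/λ
W = 3.0/17.1 = 0.1754 minutes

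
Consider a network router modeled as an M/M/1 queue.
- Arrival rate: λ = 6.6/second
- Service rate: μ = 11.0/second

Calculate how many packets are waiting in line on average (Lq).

ρ = λ/μ = 6.6/11.0 = 0.6000
For M/M/1: Lq = λ²/(μ(μ-λ))
Lq = 43.56/(11.0 × 4.40)
Lq = 0.9000 packets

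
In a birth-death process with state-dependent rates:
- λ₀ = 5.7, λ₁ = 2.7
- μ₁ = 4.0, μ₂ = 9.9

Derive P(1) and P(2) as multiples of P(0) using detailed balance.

Balance equations:
State 0: λ₀P₀ = μ₁P₁ → P₁ = (λ₀/μ₁)P₀ = (5.7/4.0)P₀ = 1.4250P₀
State 1: P₂ = (λ₀λ₁)/(μ₁μ₂)P₀ = (5.7×2.7)/(4.0×9.9)P₀ = 0.3886P₀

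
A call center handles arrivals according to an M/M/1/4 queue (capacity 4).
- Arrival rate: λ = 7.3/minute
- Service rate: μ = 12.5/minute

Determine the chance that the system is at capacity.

ρ = λ/μ = 7.3/12.5 = 0.5840
P₀ = (1-ρ)/(1-ρ^(K+1)) = (1-0.5840)/(1-0.5840^5) = 0.4160/0.9321 = 0.4463
P_K = P₀×ρ^K = 0.44632 × 0.5840^4 = 0.44632 × 0.11632 = 0.05192
Blocking probability = 5.19%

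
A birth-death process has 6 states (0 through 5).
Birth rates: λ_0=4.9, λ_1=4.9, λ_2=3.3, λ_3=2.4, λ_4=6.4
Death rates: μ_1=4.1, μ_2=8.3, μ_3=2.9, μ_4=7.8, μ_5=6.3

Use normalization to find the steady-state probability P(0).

Ratios P(n)/P(0) = (λ₀···λₙ₋₁)/(μ₁···μₙ):
P(1)/P(0) = (4.9)/(4.1) = 1.1951
P(2)/P(0) = (4.9×4.9)/(4.1×8.3) = 0.70555
P(3)/P(0) = (4.9×4.9×3.3)/(4.1×8.3×2.9) = 0.80287
P(4)/P(0) = (4.9×4.9×3.3×2.4)/(4.1×8.3×2.9×7.8) = 0.24704
P(5)/P(0) = (4.9×4.9×3.3×2.4×6.4)/(4.1×8.3×2.9×7.8×6.3) = 0.25096

Normalization: ∑ P(n) = 1
P(0) × (1.0000 + 1.1951 + 0.70555 + 0.80287 + 0.24704 + 0.25096) = 1
P(0) × 4.2015 = 1
P(0) = 1/4.2015 = 0.2380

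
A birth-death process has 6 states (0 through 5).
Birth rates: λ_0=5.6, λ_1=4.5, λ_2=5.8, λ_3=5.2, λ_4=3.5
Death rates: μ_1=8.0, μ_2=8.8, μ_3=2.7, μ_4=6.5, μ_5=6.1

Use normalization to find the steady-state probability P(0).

Ratios P(n)/P(0) = (λ₀···λₙ₋₁)/(μ₁···μₙ):
P(1)/P(0) = (5.6)/(8.0) = 0.70000
P(2)/P(0) = (5.6×4.5)/(8.0×8.8) = 0.35795
P(3)/P(0) = (5.6×4.5×5.8)/(8.0×8.8×2.7) = 0.76894
P(4)/P(0) = (5.6×4.5×5.8×5.2)/(8.0×8.8×2.7×6.5) = 0.61515
P(5)/P(0) = (5.6×4.5×5.8×5.2×3.5)/(8.0×8.8×2.7×6.5×6.1) = 0.35296

Normalization: ∑ P(n) = 1
P(0) × (1.0000 + 0.70000 + 0.35795 + 0.76894 + 0.61515 + 0.35296) = 1
P(0) × 3.7950 = 1
P(0) = 1/3.7950 = 0.2635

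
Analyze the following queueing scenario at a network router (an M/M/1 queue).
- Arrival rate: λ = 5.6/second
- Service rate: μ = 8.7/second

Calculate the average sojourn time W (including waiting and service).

First, compute utilization: ρ = λ/μ = 5.6/8.7 = 0.6437
For M/M/1: W = 1/(μ-λ)
W = 1/(8.7-5.6) = 1/3.10
W = 0.3226 seconds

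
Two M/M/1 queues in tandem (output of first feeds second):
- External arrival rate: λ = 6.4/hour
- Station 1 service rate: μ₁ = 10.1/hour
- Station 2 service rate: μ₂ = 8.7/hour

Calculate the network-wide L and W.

By Jackson's theorem, each station behaves as independent M/M/1.
Station 1: ρ₁ = 6.4/10.1 = 0.6337, L₁ = ρ₁/(1-ρ₁) = λ/(μ₁-λ) = 6.4/3.70 = 1.72973
Station 2: ρ₂ = 6.4/8.7 = 0.7356, L₂ = ρ₂/(1-ρ₂) = λ/(μ₂-λ) = 6.4/2.30 = 2.78261
Total: L = L₁ + L₂ = 1.72973 + 2.78261 = 4.51234
W = L/λ = 4.51234/6.4 = 0.7051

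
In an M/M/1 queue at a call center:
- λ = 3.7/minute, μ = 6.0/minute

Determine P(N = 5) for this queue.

ρ = λ/μ = 3.7/6.0 = 0.616667
P(n) = (1-ρ)ρⁿ
P(5) = (1-0.616667) × 0.616667^5
P(5) = 0.3833 × 0.08918
P(5) = 0.03418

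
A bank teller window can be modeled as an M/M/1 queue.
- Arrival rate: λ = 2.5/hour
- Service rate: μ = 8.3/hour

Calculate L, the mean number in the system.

ρ = λ/μ = 2.5/8.3 = 0.3012
For M/M/1: L = λ/(μ-λ)
L = 2.5/(8.3-2.5) = 2.5/5.80
L = 0.4310 transactions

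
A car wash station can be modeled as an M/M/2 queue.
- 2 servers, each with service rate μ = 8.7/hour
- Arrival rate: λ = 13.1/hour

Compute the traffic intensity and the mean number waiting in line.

Traffic intensity: ρ = λ/(cμ) = 13.1/(2×8.7) = 0.7529
Since ρ = 0.7529 < 1, system is stable.
Offered load a = λ/μ = cρ = 13.1/8.7 = 1.5057
P₀ = [ Σₙ₌₀^1 aⁿ/n! + a^2/(2!(1-ρ)) ]⁻¹
Σ = a^0/0! + a^1/1! = 1.0000 + 1.5057 = 2.5057
a^2/(2!(1-ρ)) = 2.2673/(2 × 0.24713) = 4.5873
P₀ = 1/(2.5057 + 4.5873) = 0.1410
Lq = P₀·a^2·ρ / (2!(1-ρ)²) = 0.14098 × 2.2673 × 0.75287 / (2 × 0.061071) = 1.9703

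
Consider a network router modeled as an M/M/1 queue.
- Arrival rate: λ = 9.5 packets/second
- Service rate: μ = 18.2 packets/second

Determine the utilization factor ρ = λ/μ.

Server utilization: ρ = λ/μ
ρ = 9.5/18.2 = 0.5220
The server is busy 52.20% of the time.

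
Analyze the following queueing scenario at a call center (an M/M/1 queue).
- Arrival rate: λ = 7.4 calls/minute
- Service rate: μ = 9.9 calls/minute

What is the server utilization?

Server utilization: ρ = λ/μ
ρ = 7.4/9.9 = 0.7475
The server is busy 74.75% of the time.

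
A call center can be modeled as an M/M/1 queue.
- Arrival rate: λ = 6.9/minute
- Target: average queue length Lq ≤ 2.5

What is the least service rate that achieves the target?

For M/M/1: Lq = λ²/(μ(μ-λ))
Need Lq ≤ 2.5, i.e. μ(μ-λ) ≥ λ²/2.5
μ² - 6.9μ - 47.61/2.5 ≥ 0  →  μ² - 6.9μ - 19.0440 ≥ 0
Quadratic formula (positive root): μ = [λ + √(λ² + 4×19.0440)]/2
Discriminant: 47.61 + 4×19.0440 = 123.7860, √123.7860 = 11.1259
μ ≥ (6.9 + 11.1259)/2 = 9.0130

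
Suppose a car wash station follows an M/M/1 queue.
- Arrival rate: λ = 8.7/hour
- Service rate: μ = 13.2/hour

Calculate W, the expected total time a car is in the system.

First, compute utilization: ρ = λ/μ = 8.7/13.2 = 0.6591
For M/M/1: W = 1/(μ-λ)
W = 1/(13.2-8.7) = 1/4.50
W = 0.2222 hours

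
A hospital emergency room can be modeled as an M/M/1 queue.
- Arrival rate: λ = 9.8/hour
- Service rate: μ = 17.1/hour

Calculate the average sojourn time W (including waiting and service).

First, compute utilization: ρ = λ/μ = 9.8/17.1 = 0.5731
For M/M/1: W = 1/(μ-λ)
W = 1/(17.1-9.8) = 1/7.30
W = 0.1370 hours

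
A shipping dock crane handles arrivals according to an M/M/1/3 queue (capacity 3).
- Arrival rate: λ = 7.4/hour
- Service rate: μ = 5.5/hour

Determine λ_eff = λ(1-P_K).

ρ = λ/μ = 7.4/5.5 = 1.3455
P₀ = (1-ρ)/(1-ρ^(K+1)) = (1-1.3455)/(1-1.3455^4) = -0.3455/-2.2774 = 0.1517
P_K = P₀×ρ^K = 0.1517 × 1.3455^3 = 0.1517 × 2.4359 = 0.3695
λ_eff = λ(1-P_K) = 7.4 × (1 - 0.36952) = 7.4 × 0.63048 = 4.6656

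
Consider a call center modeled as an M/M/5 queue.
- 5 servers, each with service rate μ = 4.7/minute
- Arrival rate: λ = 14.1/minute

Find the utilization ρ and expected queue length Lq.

Traffic intensity: ρ = λ/(cμ) = 14.1/(5×4.7) = 0.6000
Since ρ = 0.6000 < 1, system is stable.
Offered load a = λ/μ = cρ = 14.1/4.7 = 3.0000
P₀ = [ Σₙ₌₀^4 aⁿ/n! + a^5/(5!(1-ρ)) ]⁻¹
Σ = a^0/0! + a^1/1! + a^2/2! + a^3/3! + a^4/4! = 1.0000 + 3.0000 + 4.5000 + 4.5000 + 3.3750 = 16.3750
a^5/(5!(1-ρ)) = 243.0000/(120 × 0.4000) = 5.0625
P₀ = 1/(16.3750 + 5.0625) = 0.04665
Lq = P₀·a^5·ρ / (5!(1-ρ)²) = 0.04665 × 243.0000 × 0.6000 / (120 × 0.1600) = 0.3542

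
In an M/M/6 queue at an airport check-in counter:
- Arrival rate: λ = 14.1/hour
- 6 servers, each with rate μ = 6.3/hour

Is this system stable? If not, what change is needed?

Stability requires ρ = λ/(cμ) < 1
ρ = 14.1/(6 × 6.3) = 14.1/37.80 = 0.3730
Since 0.3730 < 1, the system is STABLE.
The servers are busy 37.30% of the time.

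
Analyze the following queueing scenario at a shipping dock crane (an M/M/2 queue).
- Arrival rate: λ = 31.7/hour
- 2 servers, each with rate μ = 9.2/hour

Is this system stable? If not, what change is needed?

Stability requires ρ = λ/(cμ) < 1
ρ = 31.7/(2 × 9.2) = 31.7/18.40 = 1.7228
Since 1.7228 ≥ 1, the system is UNSTABLE.
Need c > λ/μ = 31.7/9.2 = 3.45.
Minimum servers needed: c = 4.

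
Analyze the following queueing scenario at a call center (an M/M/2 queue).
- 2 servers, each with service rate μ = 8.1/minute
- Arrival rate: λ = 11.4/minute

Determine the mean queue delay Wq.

Traffic intensity: ρ = λ/(cμ) = 11.4/(2×8.1) = 0.7037
Since ρ = 0.7037 < 1, system is stable.
Offered load a = λ/μ = cρ = 11.4/8.1 = 1.4074
P₀ = [ Σₙ₌₀^1 aⁿ/n! + a^2/(2!(1-ρ)) ]⁻¹
Σ = a^0/0! + a^1/1! = 1.0000 + 1.4074 = 2.4074
a^2/(2!(1-ρ)) = 1.9808/(2 × 0.2963) = 3.3426
P₀ = 1/(2.4074 + 3.3426) = 0.1739
Lq = P₀·a^2·ρ / (2!(1-ρ)²) = 0.1739 × 1.9808 × 0.7037 / (2 × 0.08779) = 1.3806
Wq = Lq/λ = 1.3806/11.4 = 0.1211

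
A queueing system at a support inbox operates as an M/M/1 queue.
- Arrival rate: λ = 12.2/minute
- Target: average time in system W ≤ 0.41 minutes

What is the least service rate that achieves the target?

For M/M/1: W = 1/(μ-λ)
Need W ≤ 0.41, so 1/(μ-λ) ≤ 0.41
μ - λ ≥ 1/0.41 = 2.4390
μ ≥ 12.2 + 2.4390 = 14.6390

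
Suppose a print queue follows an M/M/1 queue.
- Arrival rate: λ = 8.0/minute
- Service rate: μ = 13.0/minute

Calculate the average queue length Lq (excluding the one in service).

ρ = λ/μ = 8.0/13.0 = 0.6154
For M/M/1: Lq = λ²/(μ(μ-λ))
Lq = 64.00/(13.0 × 5.00)
Lq = 0.9846 jobs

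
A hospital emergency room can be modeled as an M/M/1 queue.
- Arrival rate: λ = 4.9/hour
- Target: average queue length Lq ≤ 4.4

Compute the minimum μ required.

For M/M/1: Lq = λ²/(μ(μ-λ))
Need Lq ≤ 4.4, i.e. μ(μ-λ) ≥ λ²/4.4
μ² - 4.9μ - 24.01/4.4 ≥ 0  →  μ² - 4.9μ - 5.45682 ≥ 0
Quadratic formula (positive root): μ = [λ + √(λ² + 4×5.45682)]/2
Discriminant: 24.01 + 4×5.45682 = 45.8373, √45.8373 = 6.7703
μ ≥ (4.9 + 6.7703)/2 = 5.8352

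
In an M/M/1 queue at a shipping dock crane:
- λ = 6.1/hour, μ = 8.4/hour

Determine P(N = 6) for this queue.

ρ = λ/μ = 6.1/8.4 = 0.7262
P(n) = (1-ρ)ρⁿ
P(6) = (1-0.7262) × 0.7262^6
P(6) = 0.27380 × 0.14667
P(6) = 0.04016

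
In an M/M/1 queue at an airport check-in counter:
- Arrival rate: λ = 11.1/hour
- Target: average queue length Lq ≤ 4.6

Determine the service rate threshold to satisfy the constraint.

For M/M/1: Lq = λ²/(μ(μ-λ))
Need Lq ≤ 4.6, i.e. μ(μ-λ) ≥ λ²/4.6
μ² - 11.1μ - 123.21/4.6 ≥ 0  →  μ² - 11.1μ - 26.78478 ≥ 0
Quadratic formula (positive root): μ = [λ + √(λ² + 4×26.78478)]/2
Discriminant: 123.21 + 4×26.78478 = 230.3491, √230.3491 = 15.17726
μ ≥ (11.1 + 15.17726)/2 = 13.1386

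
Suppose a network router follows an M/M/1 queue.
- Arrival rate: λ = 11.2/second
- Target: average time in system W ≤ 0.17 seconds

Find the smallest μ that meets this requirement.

For M/M/1: W = 1/(μ-λ)
Need W ≤ 0.17, so 1/(μ-λ) ≤ 0.17
μ - λ ≥ 1/0.17 = 5.8824
μ ≥ 11.2 + 5.8824 = 17.0824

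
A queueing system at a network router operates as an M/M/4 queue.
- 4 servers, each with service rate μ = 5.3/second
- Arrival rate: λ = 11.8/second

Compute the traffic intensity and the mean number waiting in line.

Traffic intensity: ρ = λ/(cμ) = 11.8/(4×5.3) = 0.5566
Since ρ = 0.5566 < 1, system is stable.
Offered load a = λ/μ = cρ = 11.8/5.3 = 2.2264
P₀ = [ Σₙ₌₀^3 aⁿ/n! + a^4/(4!(1-ρ)) ]⁻¹
Σ = a^0/0! + a^1/1! + a^2/2! + a^3/3! = 1.00000 + 2.22642 + 2.47846 + 1.83936 = 7.5442
a^4/(4!(1-ρ)) = 24.5711/(24 × 0.4434) = 2.3090
P₀ = 1/(7.5442 + 2.3090) = 0.1015
Lq = P₀·a^4·ρ / (4!(1-ρ)²) = 0.1015 × 24.5711 × 0.5566 / (24 × 0.1966) = 0.2942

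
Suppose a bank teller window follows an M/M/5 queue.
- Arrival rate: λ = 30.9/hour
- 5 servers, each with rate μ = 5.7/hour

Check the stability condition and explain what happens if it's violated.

Stability requires ρ = λ/(cμ) < 1
ρ = 30.9/(5 × 5.7) = 30.9/28.50 = 1.0842
Since 1.0842 ≥ 1, the system is UNSTABLE.
Need c > λ/μ = 30.9/5.7 = 5.42.
Minimum servers needed: c = 6.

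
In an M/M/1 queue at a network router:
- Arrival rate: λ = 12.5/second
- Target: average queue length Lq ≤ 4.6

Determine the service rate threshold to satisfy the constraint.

For M/M/1: Lq = λ²/(μ(μ-λ))
Need Lq ≤ 4.6, i.e. μ(μ-λ) ≥ λ²/4.6
μ² - 12.5μ - 156.25/4.6 ≥ 0  →  μ² - 12.5μ - 33.9674 ≥ 0
Quadratic formula (positive root): μ = [λ + √(λ² + 4×33.9674)]/2
Discriminant: 156.25 + 4×33.9674 = 292.1196, √292.1196 = 17.09151
μ ≥ (12.5 + 17.09151)/2 = 14.7958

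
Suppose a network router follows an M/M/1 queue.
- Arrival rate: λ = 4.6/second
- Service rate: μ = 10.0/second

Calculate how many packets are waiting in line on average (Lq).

ρ = λ/μ = 4.6/10.0 = 0.4600
For M/M/1: Lq = λ²/(μ(μ-λ))
Lq = 21.16/(10.0 × 5.40)
Lq = 0.3919 packets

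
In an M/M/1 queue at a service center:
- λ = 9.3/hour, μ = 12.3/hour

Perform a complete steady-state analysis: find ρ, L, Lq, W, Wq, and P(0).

Step 1: ρ = λ/μ = 9.3/12.3 = 0.7561
Step 2: L = λ/(μ-λ) = 9.3/3.00 = 3.1000
Step 3: Lq = λ²/(μ(μ-λ)) = 86.49/(12.3×3.00) = 2.3439
Step 4: W = 1/(μ-λ) = 1/3.00 = 0.33333
Step 5: Wq = λ/(μ(μ-λ)) = 9.3/(12.3×3.00) = 0.2520
Step 6: P(0) = 1-ρ = 0.2439
Verify: L = λW = 9.3×0.33333 = 3.1000 ✔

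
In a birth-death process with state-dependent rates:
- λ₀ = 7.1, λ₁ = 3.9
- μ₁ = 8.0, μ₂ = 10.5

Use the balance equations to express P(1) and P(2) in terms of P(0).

Balance equations:
State 0: λ₀P₀ = μ₁P₁ → P₁ = (λ₀/μ₁)P₀ = (7.1/8.0)P₀ = 0.8875P₀
State 1: P₂ = (λ₀λ₁)/(μ₁μ₂)P₀ = (7.1×3.9)/(8.0×10.5)P₀ = 0.3296P₀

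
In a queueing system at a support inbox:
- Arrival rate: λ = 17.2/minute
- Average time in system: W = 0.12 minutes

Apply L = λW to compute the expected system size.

Little's Law: L = λW
L = 17.2 × 0.12 = 2.0640 emails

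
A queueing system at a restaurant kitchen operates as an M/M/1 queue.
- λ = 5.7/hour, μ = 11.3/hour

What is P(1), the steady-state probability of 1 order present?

ρ = λ/μ = 5.7/11.3 = 0.5044
P(n) = (1-ρ)ρⁿ
P(1) = (1-0.5044) × 0.5044^1
P(1) = 0.4956 × 0.5044
P(1) = 0.2500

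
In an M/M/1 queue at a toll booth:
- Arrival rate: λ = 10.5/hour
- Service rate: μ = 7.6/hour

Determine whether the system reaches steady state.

Stability requires ρ = λ/(cμ) < 1
ρ = 10.5/(1 × 7.6) = 10.5/7.60 = 1.3816
Since 1.3816 ≥ 1, the system is UNSTABLE.
Queue grows without bound. Need μ > λ = 10.5.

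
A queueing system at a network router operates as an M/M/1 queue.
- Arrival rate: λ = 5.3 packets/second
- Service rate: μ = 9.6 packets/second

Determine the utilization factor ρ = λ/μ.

Server utilization: ρ = λ/μ
ρ = 5.3/9.6 = 0.5521
The server is busy 55.21% of the time.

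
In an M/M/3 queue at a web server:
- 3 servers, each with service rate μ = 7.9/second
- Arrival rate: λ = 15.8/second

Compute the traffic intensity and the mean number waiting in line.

Traffic intensity: ρ = λ/(cμ) = 15.8/(3×7.9) = 0.6667
Since ρ = 0.6667 < 1, system is stable.
Offered load a = λ/μ = cρ = 15.8/7.9 = 2.0000
P₀ = [ Σₙ₌₀^2 aⁿ/n! + a^3/(3!(1-ρ)) ]⁻¹
Σ = a^0/0! + a^1/1! + a^2/2! = 1.0000 + 2.0000 + 2.0000 = 5.0000
a^3/(3!(1-ρ)) = 8.0000/(6 × 0.33333) = 4.0000
P₀ = 1/(5.0000 + 4.0000) = 0.1111
Lq = P₀·a^3·ρ / (3!(1-ρ)²) = 0.1111 × 8.0000 × 0.6667 / (6 × 0.1111) = 0.8889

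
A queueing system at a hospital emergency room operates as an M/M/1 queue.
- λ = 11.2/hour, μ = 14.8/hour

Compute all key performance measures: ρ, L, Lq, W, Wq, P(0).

Step 1: ρ = λ/μ = 11.2/14.8 = 0.7568
Step 2: L = λ/(μ-λ) = 11.2/3.60 = 3.1111
Step 3: Lq = λ²/(μ(μ-λ)) = 125.44/(14.8×3.60) = 2.3544
Step 4: W = 1/(μ-λ) = 1/3.60 = 0.27778
Step 5: Wq = λ/(μ(μ-λ)) = 11.2/(14.8×3.60) = 0.2102
Step 6: P(0) = 1-ρ = 0.2432
Verify: L = λW = 11.2×0.27778 = 3.1111 ✔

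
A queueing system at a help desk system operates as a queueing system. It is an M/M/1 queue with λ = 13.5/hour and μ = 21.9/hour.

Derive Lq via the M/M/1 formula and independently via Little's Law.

Method 1 (direct): Lq = λ²/(μ(μ-λ)) = 182.25/(21.9 × 8.40) = 0.9907

Method 2 (Little's Law):
W = 1/(μ-λ) = 1/8.40 = 0.119048
Wq = W - 1/μ = 0.119048 - 0.0456621 = 0.073386
Lq = λWq = 13.5 × 0.073386 = 0.9907 ✔ (matches Method 1)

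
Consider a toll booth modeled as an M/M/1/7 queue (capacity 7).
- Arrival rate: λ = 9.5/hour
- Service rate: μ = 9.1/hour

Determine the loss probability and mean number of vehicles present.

ρ = λ/μ = 9.5/9.1 = 1.04396
P₀ = (1-ρ)/(1-ρ^(K+1)) = (1-1.04396)/(1-1.04396^8) = -0.04396/-0.4108 = 0.1070
P_K = P₀×ρ^K = 0.1070 × 1.04396^7 = 0.1070 × 1.3514 = 0.1446
Blocking probability P_7 = 0.1446 (14.46%)
L = ρ[1 - (K+1)ρ^K + Kρ^(K+1)] / [(1-ρ)(1-ρ^(K+1))]
L = 1.04396 × (1 - 8×1.351410 + 7×1.410818) / ((1 - 1.04396) × (1 - 1.410818)) = 3.7254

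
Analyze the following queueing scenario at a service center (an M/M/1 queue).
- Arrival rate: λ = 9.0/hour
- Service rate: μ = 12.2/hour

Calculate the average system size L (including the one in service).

ρ = λ/μ = 9.0/12.2 = 0.7377
For M/M/1: L = λ/(μ-λ)
L = 9.0/(12.2-9.0) = 9.0/3.20
L = 2.8125 customers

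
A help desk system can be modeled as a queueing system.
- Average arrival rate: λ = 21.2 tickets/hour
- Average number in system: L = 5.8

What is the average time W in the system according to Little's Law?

Little's Law: L = λW, so W = L/λ
W = 5.8/21.2 = 0.2736 hours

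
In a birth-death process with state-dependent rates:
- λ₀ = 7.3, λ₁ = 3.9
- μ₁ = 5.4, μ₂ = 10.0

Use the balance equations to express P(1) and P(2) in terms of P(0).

Balance equations:
State 0: λ₀P₀ = μ₁P₁ → P₁ = (λ₀/μ₁)P₀ = (7.3/5.4)P₀ = 1.3519P₀
State 1: P₂ = (λ₀λ₁)/(μ₁μ₂)P₀ = (7.3×3.9)/(5.4×10.0)P₀ = 0.5272P₀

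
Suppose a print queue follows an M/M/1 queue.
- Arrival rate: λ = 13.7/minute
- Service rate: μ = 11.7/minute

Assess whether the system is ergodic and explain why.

Stability requires ρ = λ/(cμ) < 1
ρ = 13.7/(1 × 11.7) = 13.7/11.70 = 1.1709
Since 1.1709 ≥ 1, the system is UNSTABLE.
Queue grows without bound. Need μ > λ = 13.7.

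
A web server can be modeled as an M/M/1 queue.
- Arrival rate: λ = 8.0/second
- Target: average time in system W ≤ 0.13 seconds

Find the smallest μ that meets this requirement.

For M/M/1: W = 1/(μ-λ)
Need W ≤ 0.13, so 1/(μ-λ) ≤ 0.13
μ - λ ≥ 1/0.13 = 7.6923
μ ≥ 8.0 + 7.6923 = 15.6923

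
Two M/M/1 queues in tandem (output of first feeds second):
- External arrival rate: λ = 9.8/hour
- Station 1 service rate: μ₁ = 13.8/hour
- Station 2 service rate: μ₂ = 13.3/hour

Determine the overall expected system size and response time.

By Jackson's theorem, each station behaves as independent M/M/1.
Station 1: ρ₁ = 9.8/13.8 = 0.7101, L₁ = ρ₁/(1-ρ₁) = λ/(μ₁-λ) = 9.8/4.00 = 2.4500
Station 2: ρ₂ = 9.8/13.3 = 0.7368, L₂ = ρ₂/(1-ρ₂) = λ/(μ₂-λ) = 9.8/3.50 = 2.8000
Total: L = L₁ + L₂ = 2.4500 + 2.8000 = 5.2500
W = L/λ = 5.2500/9.8 = 0.5357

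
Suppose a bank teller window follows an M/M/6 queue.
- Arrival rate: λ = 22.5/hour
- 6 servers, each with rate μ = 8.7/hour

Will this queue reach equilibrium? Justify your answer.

Stability requires ρ = λ/(cμ) < 1
ρ = 22.5/(6 × 8.7) = 22.5/52.20 = 0.4310
Since 0.4310 < 1, the system is STABLE.
The servers are busy 43.10% of the time.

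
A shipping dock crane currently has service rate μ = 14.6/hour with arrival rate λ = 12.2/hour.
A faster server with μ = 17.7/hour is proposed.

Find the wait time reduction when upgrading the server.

System 1: ρ₁ = 12.2/14.6 = 0.8356, W₁ = 1/(14.6-12.2) = 0.41667
System 2: ρ₂ = 12.2/17.7 = 0.6893, W₂ = 1/(17.7-12.2) = 0.18182
Improvement: (W₁-W₂)/W₁ = (0.41667-0.18182)/0.41667 = 56.36%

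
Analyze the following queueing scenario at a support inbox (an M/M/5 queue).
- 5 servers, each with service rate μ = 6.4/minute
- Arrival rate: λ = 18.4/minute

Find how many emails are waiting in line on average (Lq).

Traffic intensity: ρ = λ/(cμ) = 18.4/(5×6.4) = 0.5750
Since ρ = 0.5750 < 1, system is stable.
Offered load a = λ/μ = cρ = 18.4/6.4 = 2.8750
P₀ = [ Σₙ₌₀^4 aⁿ/n! + a^5/(5!(1-ρ)) ]⁻¹
Σ = a^0/0! + a^1/1! + a^2/2! + a^3/3! + a^4/4! = 1.0000 + 2.8750 + 4.1328 + 3.9606 + 2.8467 = 14.8151
a^5/(5!(1-ρ)) = 196.4216/(120 × 0.4250) = 3.8514
P₀ = 1/(14.8151 + 3.8514) = 0.05357
Lq = P₀·a^5·ρ / (5!(1-ρ)²) = 0.053572 × 196.4216 × 0.57500 / (120 × 0.18063) = 0.2791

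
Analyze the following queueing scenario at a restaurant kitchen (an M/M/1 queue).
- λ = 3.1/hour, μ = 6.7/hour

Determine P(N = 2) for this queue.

ρ = λ/μ = 3.1/6.7 = 0.4627
P(n) = (1-ρ)ρⁿ
P(2) = (1-0.4627) × 0.4627^2
P(2) = 0.5373 × 0.2141
P(2) = 0.1150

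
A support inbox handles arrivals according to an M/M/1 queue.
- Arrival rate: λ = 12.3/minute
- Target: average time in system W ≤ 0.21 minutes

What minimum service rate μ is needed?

For M/M/1: W = 1/(μ-λ)
Need W ≤ 0.21, so 1/(μ-λ) ≤ 0.21
μ - λ ≥ 1/0.21 = 4.7619
μ ≥ 12.3 + 4.7619 = 17.0619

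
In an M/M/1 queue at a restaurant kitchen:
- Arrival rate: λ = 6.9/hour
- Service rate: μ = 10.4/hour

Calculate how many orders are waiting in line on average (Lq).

ρ = λ/μ = 6.9/10.4 = 0.6635
For M/M/1: Lq = λ²/(μ(μ-λ))
Lq = 47.61/(10.4 × 3.50)
Lq = 1.3080 orders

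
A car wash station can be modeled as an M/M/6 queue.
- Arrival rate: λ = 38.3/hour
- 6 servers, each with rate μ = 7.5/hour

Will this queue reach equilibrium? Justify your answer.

Stability requires ρ = λ/(cμ) < 1
ρ = 38.3/(6 × 7.5) = 38.3/45.00 = 0.8511
Since 0.8511 < 1, the system is STABLE.
The servers are busy 85.11% of the time.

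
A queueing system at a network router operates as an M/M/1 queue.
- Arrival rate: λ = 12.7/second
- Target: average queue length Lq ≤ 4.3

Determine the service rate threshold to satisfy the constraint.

For M/M/1: Lq = λ²/(μ(μ-λ))
Need Lq ≤ 4.3, i.e. μ(μ-λ) ≥ λ²/4.3
μ² - 12.7μ - 161.29/4.3 ≥ 0  →  μ² - 12.7μ - 37.5093 ≥ 0
Quadratic formula (positive root): μ = [λ + √(λ² + 4×37.5093)]/2
Discriminant: 161.29 + 4×37.5093 = 311.3272, √311.3272 = 17.64447
μ ≥ (12.7 + 17.64447)/2 = 15.1722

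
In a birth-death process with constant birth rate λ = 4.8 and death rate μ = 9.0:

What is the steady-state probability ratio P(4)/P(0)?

For constant rates: P(n)/P(0) = (λ/μ)^n
P(4)/P(0) = (4.8/9.0)^4 = 0.53333^4 = 0.08091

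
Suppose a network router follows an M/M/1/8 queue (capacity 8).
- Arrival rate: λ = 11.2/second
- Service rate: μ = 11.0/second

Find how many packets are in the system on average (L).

ρ = λ/μ = 11.2/11.0 = 1.01818
P₀ = (1-ρ)/(1-ρ^(K+1)) = (1-1.01818)/(1-1.01818^9) = -0.01818/-0.1760 = 0.1033
P_K = P₀×ρ^K = 0.1033 × 1.01818^8 = 0.1033 × 1.1550 = 0.1193
L = ρ[1 - (K+1)ρ^K + Kρ^(K+1)] / [(1-ρ)(1-ρ^(K+1))]
L = 1.01818 × (1 - 9×1.1550386 + 8×1.1760372) / ((1 - 1.01818) × (1 - 1.1760372)) = 4.1201 packets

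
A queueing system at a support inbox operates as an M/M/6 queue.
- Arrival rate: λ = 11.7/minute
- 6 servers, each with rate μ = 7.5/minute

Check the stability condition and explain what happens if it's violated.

Stability requires ρ = λ/(cμ) < 1
ρ = 11.7/(6 × 7.5) = 11.7/45.00 = 0.2600
Since 0.2600 < 1, the system is STABLE.
The servers are busy 26.00% of the time.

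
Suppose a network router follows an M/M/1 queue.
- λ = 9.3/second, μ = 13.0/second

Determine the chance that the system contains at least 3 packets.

ρ = λ/μ = 9.3/13.0 = 0.7154
P(N ≥ n) = ρⁿ
P(N ≥ 3) = 0.7154^3
P(N ≥ 3) = 0.3661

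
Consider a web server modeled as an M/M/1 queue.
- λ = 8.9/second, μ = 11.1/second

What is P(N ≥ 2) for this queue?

ρ = λ/μ = 8.9/11.1 = 0.8018
P(N ≥ n) = ρⁿ
P(N ≥ 2) = 0.8018^2
P(N ≥ 2) = 0.6429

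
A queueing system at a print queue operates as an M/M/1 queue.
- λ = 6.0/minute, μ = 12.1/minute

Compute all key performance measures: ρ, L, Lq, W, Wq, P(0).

Step 1: ρ = λ/μ = 6.0/12.1 = 0.4959
Step 2: L = λ/(μ-λ) = 6.0/6.10 = 0.9836
Step 3: Lq = λ²/(μ(μ-λ)) = 36.00/(12.1×6.10) = 0.4877
Step 4: W = 1/(μ-λ) = 1/6.10 = 0.16393
Step 5: Wq = λ/(μ(μ-λ)) = 6.0/(12.1×6.10) = 0.08129
Step 6: P(0) = 1-ρ = 0.5041
Verify: L = λW = 6.0×0.16393 = 0.9836 ✔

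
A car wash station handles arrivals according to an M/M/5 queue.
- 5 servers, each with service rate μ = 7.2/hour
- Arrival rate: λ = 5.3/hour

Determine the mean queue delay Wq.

Traffic intensity: ρ = λ/(cμ) = 5.3/(5×7.2) = 0.1472
Since ρ = 0.1472 < 1, system is stable.
Offered load a = λ/μ = cρ = 5.3/7.2 = 0.7361
P₀ = [ Σₙ₌₀^4 aⁿ/n! + a^5/(5!(1-ρ)) ]⁻¹
Σ = a^0/0! + a^1/1! + a^2/2! + a^3/3! + a^4/4! = 1.0000 + 0.73611 + 0.27093 + 0.066478 + 0.012234 = 2.0858
a^5/(5!(1-ρ)) = 0.2161/(120 × 0.8528) = 0.002112
P₀ = 1/(2.08575 + 0.00211203) = 0.4790
Lq = P₀·a^5·ρ / (5!(1-ρ)²) = 0.4790 × 0.2161 × 0.1472 / (120 × 0.7272) = 0.0001746
Wq = Lq/λ = 0.00017464/5.3 = 0.00003295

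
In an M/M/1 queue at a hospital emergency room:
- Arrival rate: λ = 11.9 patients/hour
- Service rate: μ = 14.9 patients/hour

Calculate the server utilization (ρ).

Server utilization: ρ = λ/μ
ρ = 11.9/14.9 = 0.7987
The server is busy 79.87% of the time.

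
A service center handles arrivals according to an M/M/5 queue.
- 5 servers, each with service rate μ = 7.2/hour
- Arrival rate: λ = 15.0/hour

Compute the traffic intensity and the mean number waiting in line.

Traffic intensity: ρ = λ/(cμ) = 15.0/(5×7.2) = 0.4167
Since ρ = 0.4167 < 1, system is stable.
Offered load a = λ/μ = cρ = 15.0/7.2 = 2.0833
P₀ = [ Σₙ₌₀^4 aⁿ/n! + a^5/(5!(1-ρ)) ]⁻¹
Σ = a^0/0! + a^1/1! + a^2/2! + a^3/3! + a^4/4! = 1.00000 + 2.08333 + 2.17014 + 1.50704 + 0.784917 = 7.5454
a^5/(5!(1-ρ)) = 39.2459/(120 × 0.5833) = 0.5607
P₀ = 1/(7.5454 + 0.5607) = 0.1234
Lq = P₀·a^5·ρ / (5!(1-ρ)²) = 0.12336 × 39.2459 × 0.41667 / (120 × 0.34028) = 0.04940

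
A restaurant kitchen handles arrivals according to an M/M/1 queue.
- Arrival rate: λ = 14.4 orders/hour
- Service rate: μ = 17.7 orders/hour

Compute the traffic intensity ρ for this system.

Server utilization: ρ = λ/μ
ρ = 14.4/17.7 = 0.8136
The server is busy 81.36% of the time.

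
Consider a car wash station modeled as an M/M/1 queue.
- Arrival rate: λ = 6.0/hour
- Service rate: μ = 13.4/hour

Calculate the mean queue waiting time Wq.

First, compute utilization: ρ = λ/μ = 6.0/13.4 = 0.4478
For M/M/1: Wq = λ/(μ(μ-λ))
Wq = 6.0/(13.4 × (13.4-6.0))
Wq = 6.0/(13.4 × 7.40)
Wq = 0.06051 hours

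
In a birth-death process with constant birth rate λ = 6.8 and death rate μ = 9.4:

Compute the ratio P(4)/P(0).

For constant rates: P(n)/P(0) = (λ/μ)^n
P(4)/P(0) = (6.8/9.4)^4 = 0.7234^4 = 0.2739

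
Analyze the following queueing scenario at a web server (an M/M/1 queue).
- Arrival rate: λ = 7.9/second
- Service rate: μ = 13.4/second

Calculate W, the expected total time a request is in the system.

First, compute utilization: ρ = λ/μ = 7.9/13.4 = 0.5896
For M/M/1: W = 1/(μ-λ)
W = 1/(13.4-7.9) = 1/5.50
W = 0.1818 seconds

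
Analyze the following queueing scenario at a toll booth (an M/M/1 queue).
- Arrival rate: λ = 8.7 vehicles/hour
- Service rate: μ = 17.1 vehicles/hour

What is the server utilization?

Server utilization: ρ = λ/μ
ρ = 8.7/17.1 = 0.5088
The server is busy 50.88% of the time.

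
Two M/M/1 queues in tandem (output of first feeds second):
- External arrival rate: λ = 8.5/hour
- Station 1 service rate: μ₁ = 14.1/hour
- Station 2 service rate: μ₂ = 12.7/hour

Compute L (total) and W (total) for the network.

By Jackson's theorem, each station behaves as independent M/M/1.
Station 1: ρ₁ = 8.5/14.1 = 0.6028, L₁ = ρ₁/(1-ρ₁) = λ/(μ₁-λ) = 8.5/5.60 = 1.5179
Station 2: ρ₂ = 8.5/12.7 = 0.6693, L₂ = ρ₂/(1-ρ₂) = λ/(μ₂-λ) = 8.5/4.20 = 2.0238
Total: L = L₁ + L₂ = 1.5179 + 2.0238 = 3.5417
W = L/λ = 3.5417/8.5 = 0.4167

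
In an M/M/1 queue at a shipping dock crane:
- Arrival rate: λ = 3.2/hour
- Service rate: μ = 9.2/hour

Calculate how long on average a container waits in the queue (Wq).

First, compute utilization: ρ = λ/μ = 3.2/9.2 = 0.3478
For M/M/1: Wq = λ/(μ(μ-λ))
Wq = 3.2/(9.2 × (9.2-3.2))
Wq = 3.2/(9.2 × 6.00)
Wq = 0.05797 hours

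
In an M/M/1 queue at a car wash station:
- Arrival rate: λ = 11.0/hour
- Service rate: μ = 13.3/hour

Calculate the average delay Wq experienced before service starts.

First, compute utilization: ρ = λ/μ = 11.0/13.3 = 0.8271
For M/M/1: Wq = λ/(μ(μ-λ))
Wq = 11.0/(13.3 × (13.3-11.0))
Wq = 11.0/(13.3 × 2.30)
Wq = 0.3596 hours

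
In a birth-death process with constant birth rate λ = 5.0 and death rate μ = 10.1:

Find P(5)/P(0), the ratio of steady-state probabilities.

For constant rates: P(n)/P(0) = (λ/μ)^n
P(5)/P(0) = (5.0/10.1)^5 = 0.49505^5 = 0.02973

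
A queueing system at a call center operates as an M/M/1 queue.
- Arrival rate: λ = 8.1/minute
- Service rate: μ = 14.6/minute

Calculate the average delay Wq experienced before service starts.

First, compute utilization: ρ = λ/μ = 8.1/14.6 = 0.5548
For M/M/1: Wq = λ/(μ(μ-λ))
Wq = 8.1/(14.6 × (14.6-8.1))
Wq = 8.1/(14.6 × 6.50)
Wq = 0.08535 minutes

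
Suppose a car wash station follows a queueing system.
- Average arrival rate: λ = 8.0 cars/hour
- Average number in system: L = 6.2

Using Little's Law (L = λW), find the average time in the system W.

Little's Law: L = λW, so W = L/λ
W = 6.2/8.0 = 0.7750 hours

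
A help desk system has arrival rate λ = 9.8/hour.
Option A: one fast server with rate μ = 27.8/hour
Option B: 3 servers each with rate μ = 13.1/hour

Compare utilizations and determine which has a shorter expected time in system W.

Option A: single server μ = 27.8 (M/M/1)
  ρ_A = 9.8/27.8 = 0.3525
  W_A = 1/(μ-λ) = 1/(27.8-9.8) = 1/18.00 = 0.05556

Option B: 3 servers μ = 13.1 (M/M/3)
  ρ_B = λ/(cμ) = 9.8/(3×13.1) = 0.2494
  Offered load a = λ/μ = cρ = 9.8/13.1 = 0.7481
  P₀ = [ Σₙ₌₀^2 aⁿ/n! + a^3/(3!(1-ρ)) ]⁻¹
  Σ = a^0/0! + a^1/1! + a^2/2! = 1.0000 + 0.7481 + 0.2798 = 2.0279
  a^3/(3!(1-ρ)) = 0.41866/(6 × 0.75064) = 0.09296
  P₀ = 1/(2.0279 + 0.09296) = 0.4715
  Lq = P₀·a^3·ρ / (3!(1-ρ)²) = 0.4715 × 0.4187 × 0.2494 / (6 × 0.5635) = 0.01456
  Wq_B = Lq/λ = 0.0145604/9.8 = 0.0014858
  W_B = Wq_B + 1/μ = 0.0014858 + 0.076336 = 0.07782

Since W_A = 0.05556 < W_B = 0.07782, Option A (single fast server) has the shorter time in system.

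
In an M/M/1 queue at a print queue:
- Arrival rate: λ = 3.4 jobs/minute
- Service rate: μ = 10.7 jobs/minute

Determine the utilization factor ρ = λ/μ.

Server utilization: ρ = λ/μ
ρ = 3.4/10.7 = 0.3178
The server is busy 31.78% of the time.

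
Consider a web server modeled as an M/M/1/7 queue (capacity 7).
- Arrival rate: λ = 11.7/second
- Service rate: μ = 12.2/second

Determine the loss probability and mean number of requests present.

ρ = λ/μ = 11.7/12.2 = 0.95902
P₀ = (1-ρ)/(1-ρ^(K+1)) = (1-0.95902)/(1-0.95902^8) = 0.040980/0.28448 = 0.1441
P_K = P₀×ρ^K = 0.1441 × 0.95902^7 = 0.1441 × 0.7461 = 0.1075
Blocking probability P_7 = 0.1075 (10.75%)
L = ρ[1 - (K+1)ρ^K + Kρ^(K+1)] / [(1-ρ)(1-ρ^(K+1))]
L = 0.95902 × (1 - 8×0.746094 + 7×0.715519) / ((1 - 0.95902) × (1 - 0.715519)) = 3.2807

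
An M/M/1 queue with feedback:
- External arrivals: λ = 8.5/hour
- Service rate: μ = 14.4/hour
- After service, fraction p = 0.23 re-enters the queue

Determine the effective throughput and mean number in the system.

Effective arrival rate: λ_eff = λ/(1-p) = 8.5/(1-0.23) = 8.5/0.77 = 11.038961
ρ = λ_eff/μ = 11.038961/14.4 = 0.766595
L = ρ/(1-ρ) = 0.766595/(1-0.766595) = 3.2844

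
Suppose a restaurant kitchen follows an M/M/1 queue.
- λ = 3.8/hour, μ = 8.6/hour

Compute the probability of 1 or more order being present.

ρ = λ/μ = 3.8/8.6 = 0.4419
P(N ≥ n) = ρⁿ
P(N ≥ 1) = 0.4419^1
P(N ≥ 1) = 0.4419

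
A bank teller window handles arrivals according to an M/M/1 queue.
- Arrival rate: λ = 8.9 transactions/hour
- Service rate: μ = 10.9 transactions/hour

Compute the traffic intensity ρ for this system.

Server utilization: ρ = λ/μ
ρ = 8.9/10.9 = 0.8165
The server is busy 81.65% of the time.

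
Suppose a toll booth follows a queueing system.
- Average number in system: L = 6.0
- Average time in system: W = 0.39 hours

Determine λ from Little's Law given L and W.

Little's Law: L = λW, so λ = L/W
λ = 6.0/0.39 = 15.3846 vehicles/hour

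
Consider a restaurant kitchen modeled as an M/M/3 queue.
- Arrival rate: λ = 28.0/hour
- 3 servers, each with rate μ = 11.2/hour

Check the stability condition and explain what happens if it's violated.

Stability requires ρ = λ/(cμ) < 1
ρ = 28.0/(3 × 11.2) = 28.0/33.60 = 0.8333
Since 0.8333 < 1, the system is STABLE.
The servers are busy 83.33% of the time.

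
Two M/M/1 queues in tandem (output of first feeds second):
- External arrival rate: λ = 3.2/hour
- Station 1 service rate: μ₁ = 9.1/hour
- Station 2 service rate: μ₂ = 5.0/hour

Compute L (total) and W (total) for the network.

By Jackson's theorem, each station behaves as independent M/M/1.
Station 1: ρ₁ = 3.2/9.1 = 0.3516, L₁ = ρ₁/(1-ρ₁) = λ/(μ₁-λ) = 3.2/5.90 = 0.542373
Station 2: ρ₂ = 3.2/5.0 = 0.6400, L₂ = ρ₂/(1-ρ₂) = λ/(μ₂-λ) = 3.2/1.80 = 1.77778
Total: L = L₁ + L₂ = 0.542373 + 1.77778 = 2.32015
W = L/λ = 2.32015/3.2 = 0.7250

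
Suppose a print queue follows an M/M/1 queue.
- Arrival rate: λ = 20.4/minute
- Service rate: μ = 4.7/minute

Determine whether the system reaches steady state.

Stability requires ρ = λ/(cμ) < 1
ρ = 20.4/(1 × 4.7) = 20.4/4.70 = 4.3404
Since 4.3404 ≥ 1, the system is UNSTABLE.
Queue grows without bound. Need μ > λ = 20.4.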